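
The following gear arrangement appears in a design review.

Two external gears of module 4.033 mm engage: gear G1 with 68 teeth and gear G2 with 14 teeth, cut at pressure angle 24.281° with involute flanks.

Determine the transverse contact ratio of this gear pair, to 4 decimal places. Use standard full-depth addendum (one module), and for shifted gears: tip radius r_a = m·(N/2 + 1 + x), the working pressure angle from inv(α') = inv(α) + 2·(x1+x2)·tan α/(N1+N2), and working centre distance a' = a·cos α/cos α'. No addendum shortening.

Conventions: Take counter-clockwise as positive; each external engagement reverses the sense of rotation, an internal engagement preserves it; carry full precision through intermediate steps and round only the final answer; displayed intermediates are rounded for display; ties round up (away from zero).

1.4766

single-mesh involute tooth geometry (68T engaging 14T at module 4.033)
base radii: r_b1 = 124.992145, r_b2 = 25.733677
tip radii: r_a1 = 141.155000, r_a2 = 32.264000
no profile shift: α' = α, a' = a
action lengths: √(r_a1²−r_b1²) = 65.587328, √(r_a2²−r_b2²) = 19.461335
base pitch p_b = π·m·cos α = 11.549247
CR = (65.587328 + 19.461335 − 165.353000·sin 24.28100°)/11.549247 = 1.476590
contact ratio ≈ 1.4766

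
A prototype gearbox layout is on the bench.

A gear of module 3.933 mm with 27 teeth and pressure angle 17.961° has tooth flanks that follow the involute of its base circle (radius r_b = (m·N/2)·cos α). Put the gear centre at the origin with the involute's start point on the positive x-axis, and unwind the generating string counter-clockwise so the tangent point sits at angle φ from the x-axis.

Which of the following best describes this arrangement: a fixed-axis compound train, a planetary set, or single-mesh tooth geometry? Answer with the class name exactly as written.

single-mesh involute tooth geometry (27T wheel at module 3.933)
classification: single-mesh tooth geometry

single-mesh tooth geometry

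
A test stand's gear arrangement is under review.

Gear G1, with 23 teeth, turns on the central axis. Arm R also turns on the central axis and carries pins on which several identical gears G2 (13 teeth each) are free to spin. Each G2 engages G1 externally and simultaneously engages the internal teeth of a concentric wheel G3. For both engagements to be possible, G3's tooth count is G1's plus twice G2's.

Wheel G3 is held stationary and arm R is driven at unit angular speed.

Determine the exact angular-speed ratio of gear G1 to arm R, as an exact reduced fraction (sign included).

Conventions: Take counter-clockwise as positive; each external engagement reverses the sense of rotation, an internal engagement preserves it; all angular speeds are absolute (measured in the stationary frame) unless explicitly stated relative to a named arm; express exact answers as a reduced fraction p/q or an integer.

72/23

recognized (axles ride arm R): planetary set, 23/13/49 teeth
ring teeth: 23 + 2·13 = 49
23(ω_sun−ω_arm) = −49(ω_ring−ω_arm),  ω_ring = 0, ω_arm = 1
ω_sun = 1 − (49/23)(0−1) = 72/23
ω_out/ω_in = 72/23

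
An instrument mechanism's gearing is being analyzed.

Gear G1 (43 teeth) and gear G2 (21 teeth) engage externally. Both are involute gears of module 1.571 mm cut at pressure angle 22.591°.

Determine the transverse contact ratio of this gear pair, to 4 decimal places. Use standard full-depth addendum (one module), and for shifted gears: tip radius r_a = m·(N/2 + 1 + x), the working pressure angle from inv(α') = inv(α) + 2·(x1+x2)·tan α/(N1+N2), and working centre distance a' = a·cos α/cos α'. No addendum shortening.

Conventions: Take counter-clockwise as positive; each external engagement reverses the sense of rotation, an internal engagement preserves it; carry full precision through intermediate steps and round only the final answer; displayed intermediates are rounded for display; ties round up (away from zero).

1.5468

recognized (one external pair, fixed centres): single-mesh tooth geometry, m = 1.571, N1 = 43, N2 = 21
base radii: r_b1 = 31.184848, r_b2 = 15.229810
tip radii: r_a1 = 35.347500, r_a2 = 18.066500
no profile shift: α' = α, a' = a
action lengths: √(r_a1²−r_b1²) = 16.641844, √(r_a2²−r_b2²) = 9.718607
base pitch p_b = π·m·cos α = 4.556748
CR = (16.641844 + 9.718607 − 50.272000·sin 22.59100°)/4.556748 = 1.546815
contact ratio ≈ 1.5468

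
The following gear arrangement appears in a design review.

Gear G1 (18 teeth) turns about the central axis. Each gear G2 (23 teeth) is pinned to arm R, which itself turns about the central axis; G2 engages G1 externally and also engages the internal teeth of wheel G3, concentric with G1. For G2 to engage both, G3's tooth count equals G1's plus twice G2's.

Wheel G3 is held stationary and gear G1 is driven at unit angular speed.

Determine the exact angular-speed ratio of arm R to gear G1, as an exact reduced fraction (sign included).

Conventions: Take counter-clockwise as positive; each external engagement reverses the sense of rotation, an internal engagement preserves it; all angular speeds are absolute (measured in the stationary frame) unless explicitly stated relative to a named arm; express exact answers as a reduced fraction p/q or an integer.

9/41

planetary set (18T centre, 23T on arm, 64T internal) — Willis relation
ring teeth: 18 + 2·23 = 64
18(ω_sun−ω_arm) = −64(ω_ring−ω_arm),  ω_ring = 0, ω_sun = 1
18(1−ω_arm) = −64(0−ω_arm)  ⇒  82·ω_arm = 18  ⇒  ω_arm = 9/41
ω_out/ω_in = 9/41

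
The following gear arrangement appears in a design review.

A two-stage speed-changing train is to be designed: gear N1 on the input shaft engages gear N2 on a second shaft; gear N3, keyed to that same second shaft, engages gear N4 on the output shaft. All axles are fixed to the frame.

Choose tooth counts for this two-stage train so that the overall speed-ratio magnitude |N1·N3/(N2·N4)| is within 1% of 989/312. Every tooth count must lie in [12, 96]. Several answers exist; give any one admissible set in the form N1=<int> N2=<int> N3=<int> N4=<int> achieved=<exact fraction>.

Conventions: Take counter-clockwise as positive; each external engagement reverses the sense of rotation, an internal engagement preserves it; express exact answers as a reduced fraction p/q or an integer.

2-stage fixed-axis compound train for ratio 989/312
target = 989/312 in lowest terms: an exact hit needs N1·N3 = k·989 and N2·N4 = k·312 for one integer k, every count in [12, 96]; additionally prefer no 1:1 stage (N1 ≠ N2, N3 ≠ N4)
k = 1: N1·N3 = 989 = 23·43, N2·N4 = 312 = 12·26
achieved = 23·43/(12·26) = 989/312; |achieved − target| = 0 ≤ 989/31200 ✓

N1=23 N2=12 N3=43 N4=26 achieved=989/312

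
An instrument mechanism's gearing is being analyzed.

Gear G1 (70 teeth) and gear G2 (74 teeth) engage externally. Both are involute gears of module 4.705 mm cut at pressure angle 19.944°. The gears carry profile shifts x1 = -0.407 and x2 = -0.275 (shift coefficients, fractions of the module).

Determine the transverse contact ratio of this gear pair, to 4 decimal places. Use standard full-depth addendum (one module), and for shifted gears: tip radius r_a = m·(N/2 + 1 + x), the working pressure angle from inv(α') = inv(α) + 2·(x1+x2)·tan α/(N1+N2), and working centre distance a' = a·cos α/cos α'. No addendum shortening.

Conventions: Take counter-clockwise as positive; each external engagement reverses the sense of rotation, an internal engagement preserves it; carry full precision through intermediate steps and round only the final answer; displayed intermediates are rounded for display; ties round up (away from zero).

1.9624

topology: single-mesh involute geometry — m = 4.705, 70T/74T pair
base radii: r_b1 = 154.798857, r_b2 = 163.644506
tip radii: r_a1 = 167.465065, r_a2 = 177.496125
inv(α') = inv(19.944°) + 2·(-0.407-0.275)·tan α/(70+74) = 0.01133817  ⇒  α' = 18.30788°
a' = a·cos α / cos α' = 338.7600·cos 19.944°/cos 18.30788° = 335.421636
action lengths: √(r_a1²−r_b1²) = 63.889451, √(r_a2²−r_b2²) = 68.741182
base pitch p_b = π·m·cos α = 13.894713
CR = (63.889451 + 68.741182 − 335.421636·sin 18.30788°)/13.894713 = 1.962400
contact ratio ≈ 1.9624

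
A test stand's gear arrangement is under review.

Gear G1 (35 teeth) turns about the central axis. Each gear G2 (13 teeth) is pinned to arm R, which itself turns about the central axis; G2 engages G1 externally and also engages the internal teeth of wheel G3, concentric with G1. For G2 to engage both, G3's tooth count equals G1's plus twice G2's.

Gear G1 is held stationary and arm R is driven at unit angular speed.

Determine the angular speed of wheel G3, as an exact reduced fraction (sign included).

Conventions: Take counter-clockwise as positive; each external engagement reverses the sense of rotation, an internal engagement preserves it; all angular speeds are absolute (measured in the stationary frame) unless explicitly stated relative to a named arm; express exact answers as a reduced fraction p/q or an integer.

96/61

topology: planetary set — G1 35T / G2 13T / G3 61T, arm = carrier (Willis)
ring teeth: 35 + 2·13 = 61
35(ω_sun−ω_arm) = −61(ω_ring−ω_arm),  ω_sun = 0, ω_arm = 1
ω_ring = 1 − (35/61)(0−1) = 96/61
exact speed ratio = 96/61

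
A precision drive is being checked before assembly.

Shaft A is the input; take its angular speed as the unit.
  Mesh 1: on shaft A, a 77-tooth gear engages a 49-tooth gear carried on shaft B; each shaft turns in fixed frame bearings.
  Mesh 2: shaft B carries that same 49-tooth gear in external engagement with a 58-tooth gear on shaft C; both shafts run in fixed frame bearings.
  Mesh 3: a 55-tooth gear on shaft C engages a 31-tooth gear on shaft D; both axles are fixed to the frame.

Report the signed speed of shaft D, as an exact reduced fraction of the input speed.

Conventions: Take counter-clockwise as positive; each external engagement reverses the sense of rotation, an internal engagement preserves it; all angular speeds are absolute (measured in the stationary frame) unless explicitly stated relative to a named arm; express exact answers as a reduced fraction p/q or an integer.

-4235/1798

3-mesh fixed-axis compound train (all bearings frame-fixed)
mesh 1 [77T→49T]: |ω|/ω_in = 1×77/49 = 11/7, sense flips to −
mesh 2 [49T→58T]: |ω|/ω_in = (11/7)×49/58 = 77/58, sense flips to +
mesh 3 [55T→31T]: |ω|/ω_in = (77/58)×55/31 = 4235/1798, sense flips to −
signed output speed (× input speed) = -4235/1798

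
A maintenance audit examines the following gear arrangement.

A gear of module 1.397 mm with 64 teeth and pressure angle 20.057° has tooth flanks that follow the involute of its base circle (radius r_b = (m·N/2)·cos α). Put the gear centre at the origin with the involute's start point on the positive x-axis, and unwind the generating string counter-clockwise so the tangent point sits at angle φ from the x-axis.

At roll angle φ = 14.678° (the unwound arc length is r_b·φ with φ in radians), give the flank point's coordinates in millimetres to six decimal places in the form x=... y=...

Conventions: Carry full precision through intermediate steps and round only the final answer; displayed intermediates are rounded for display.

single-mesh involute tooth geometry (64T wheel at module 1.397)
pitch radius r_p = m·N/2 = 1.397·64/2 = 44.704000
base radius r_b = r_p·cos α = 44.704000·cos 20.057° = 41.992787
roll angle φ = 14.678° = 0.25617943 rad
x = r_b·(cos φ + φ·sin φ) = 43.348211
y = r_b·(sin φ − φ·cos φ) = 0.233794

x=43.348211 y=0.233794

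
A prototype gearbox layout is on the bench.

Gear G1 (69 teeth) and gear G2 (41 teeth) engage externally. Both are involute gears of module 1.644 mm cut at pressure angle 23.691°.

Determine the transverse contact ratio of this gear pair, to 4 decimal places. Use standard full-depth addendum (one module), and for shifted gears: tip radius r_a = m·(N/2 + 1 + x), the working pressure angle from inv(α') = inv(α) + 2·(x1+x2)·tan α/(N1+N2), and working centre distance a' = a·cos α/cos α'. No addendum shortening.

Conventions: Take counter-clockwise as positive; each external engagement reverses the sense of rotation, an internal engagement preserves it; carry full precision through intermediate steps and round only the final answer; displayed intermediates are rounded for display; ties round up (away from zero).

class = single-mesh tooth geometry [involute pair 69T × 41T, m = 1.644]
base radii: r_b1 = 51.938131, r_b2 = 30.861788
tip radii: r_a1 = 58.362000, r_a2 = 35.346000
no profile shift: α' = α, a' = a
action lengths: √(r_a1²−r_b1²) = 26.618669, √(r_a2²−r_b2²) = 17.230489
base pitch p_b = π·m·cos α = 4.729520
CR = (26.618669 + 17.230489 − 90.420000·sin 23.69100°)/4.729520 = 1.589600
contact ratio ≈ 1.5896

1.5896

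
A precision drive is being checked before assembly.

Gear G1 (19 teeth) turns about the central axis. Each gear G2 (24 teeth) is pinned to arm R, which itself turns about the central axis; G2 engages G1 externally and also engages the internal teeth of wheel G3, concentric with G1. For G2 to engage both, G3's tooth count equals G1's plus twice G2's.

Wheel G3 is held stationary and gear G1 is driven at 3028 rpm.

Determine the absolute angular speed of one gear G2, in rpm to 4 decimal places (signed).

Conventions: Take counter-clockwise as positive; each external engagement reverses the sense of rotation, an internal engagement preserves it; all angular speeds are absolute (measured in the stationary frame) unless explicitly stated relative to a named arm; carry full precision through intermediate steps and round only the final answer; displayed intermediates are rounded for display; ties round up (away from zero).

-1198.5833 rpm

topology: planetary set — G1 19T / G2 24T / G3 67T, arm = carrier (Willis)
normalise by the input: solve with ω_sun = 1, then scale by 3028 rpm
ring teeth: 19 + 2·24 = 67
19(ω_sun−ω_arm) = −67(ω_ring−ω_arm),  ω_ring = 0, ω_sun = 1
19(1−ω_arm) = −67(0−ω_arm)  ⇒  86·ω_arm = 19  ⇒  ω_arm = 19/86
sun–planet mesh: 19·(1−19/86) = −24·(ω_p−ω_arm)  ⇒  ω_p−ω_arm = -1273/2064
ω_p = 19/86 − 1273/2064 = -19/48
scale: ω_p = -19/48 × 3028 rpm = -1198.5833 rpm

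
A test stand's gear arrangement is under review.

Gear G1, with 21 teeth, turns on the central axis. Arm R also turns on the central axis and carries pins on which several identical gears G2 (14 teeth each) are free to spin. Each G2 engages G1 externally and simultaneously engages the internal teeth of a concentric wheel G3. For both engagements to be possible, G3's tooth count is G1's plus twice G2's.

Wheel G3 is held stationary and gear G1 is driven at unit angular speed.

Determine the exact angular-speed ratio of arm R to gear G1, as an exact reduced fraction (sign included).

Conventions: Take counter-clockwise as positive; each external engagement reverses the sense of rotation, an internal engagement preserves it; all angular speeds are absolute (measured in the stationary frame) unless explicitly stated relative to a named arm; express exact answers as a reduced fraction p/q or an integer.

topology: planetary set — G1 21T / G2 14T / G3 49T, arm = carrier (Willis)
ring teeth: 21 + 2·14 = 49
21(ω_sun−ω_arm) = −49(ω_ring−ω_arm),  ω_ring = 0, ω_sun = 1
21(1−ω_arm) = −49(0−ω_arm)  ⇒  70·ω_arm = 21  ⇒  ω_arm = 3/10
ω_out/ω_in = 3/10

3/10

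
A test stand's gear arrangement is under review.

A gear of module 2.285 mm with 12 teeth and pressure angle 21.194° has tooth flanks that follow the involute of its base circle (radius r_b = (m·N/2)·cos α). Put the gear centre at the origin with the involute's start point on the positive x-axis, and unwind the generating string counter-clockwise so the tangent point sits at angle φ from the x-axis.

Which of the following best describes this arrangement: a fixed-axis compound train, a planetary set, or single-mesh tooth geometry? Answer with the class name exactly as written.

single-mesh tooth geometry

topology: single-mesh involute geometry — m = 2.285, N = 12
classification: single-mesh tooth geometry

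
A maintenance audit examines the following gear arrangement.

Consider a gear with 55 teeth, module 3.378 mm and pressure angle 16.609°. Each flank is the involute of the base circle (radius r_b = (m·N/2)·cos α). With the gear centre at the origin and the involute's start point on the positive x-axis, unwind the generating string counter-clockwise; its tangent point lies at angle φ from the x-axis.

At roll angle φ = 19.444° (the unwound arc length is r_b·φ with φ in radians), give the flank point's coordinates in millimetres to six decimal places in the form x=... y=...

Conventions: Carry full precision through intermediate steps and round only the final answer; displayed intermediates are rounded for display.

x=93.998574 y=1.146414

single-mesh involute tooth geometry (55T wheel at module 3.378)
pitch radius r_p = m·N/2 = 3.378·55/2 = 92.895000
base radius r_b = r_p·cos α = 92.895000·cos 16.609° = 89.019206
roll angle φ = 19.444° = 0.33936182 rad
x = r_b·(cos φ + φ·sin φ) = 93.998574
y = r_b·(sin φ − φ·cos φ) = 1.146414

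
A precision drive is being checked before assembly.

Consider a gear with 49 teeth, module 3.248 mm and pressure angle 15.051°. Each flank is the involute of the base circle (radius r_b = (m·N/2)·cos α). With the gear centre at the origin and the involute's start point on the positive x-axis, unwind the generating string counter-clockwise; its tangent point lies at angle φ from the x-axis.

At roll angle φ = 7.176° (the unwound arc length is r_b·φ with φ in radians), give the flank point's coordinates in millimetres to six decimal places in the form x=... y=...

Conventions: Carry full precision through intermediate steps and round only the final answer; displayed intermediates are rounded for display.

x=77.446504 y=0.050246

class = single-mesh tooth geometry [base-circle involute, m = 3.248, 49T]
pitch radius r_p = m·N/2 = 3.248·49/2 = 79.576000
base radius r_b = r_p·cos α = 79.576000·cos 15.051° = 76.846150
roll angle φ = 7.176° = 0.12524483 rad
x = r_b·(cos φ + φ·sin φ) = 77.446504
y = r_b·(sin φ − φ·cos φ) = 0.050246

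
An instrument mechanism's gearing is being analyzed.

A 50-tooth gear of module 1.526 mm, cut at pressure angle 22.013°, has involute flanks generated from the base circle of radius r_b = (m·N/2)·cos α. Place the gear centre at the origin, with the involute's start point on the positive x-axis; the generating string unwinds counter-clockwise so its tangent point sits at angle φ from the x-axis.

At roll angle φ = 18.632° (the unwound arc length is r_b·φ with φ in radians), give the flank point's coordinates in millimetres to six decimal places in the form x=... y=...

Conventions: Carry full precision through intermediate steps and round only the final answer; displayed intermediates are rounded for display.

x=37.189768 y=0.401153

single-mesh involute tooth geometry (50T wheel at module 1.526)
pitch radius r_p = m·N/2 = 1.526·50/2 = 38.150000
base radius r_b = r_p·cos α = 38.150000·cos 22.013° = 35.368821
roll angle φ = 18.632° = 0.32518975 rad
x = r_b·(cos φ + φ·sin φ) = 37.189768
y = r_b·(sin φ − φ·cos φ) = 0.401153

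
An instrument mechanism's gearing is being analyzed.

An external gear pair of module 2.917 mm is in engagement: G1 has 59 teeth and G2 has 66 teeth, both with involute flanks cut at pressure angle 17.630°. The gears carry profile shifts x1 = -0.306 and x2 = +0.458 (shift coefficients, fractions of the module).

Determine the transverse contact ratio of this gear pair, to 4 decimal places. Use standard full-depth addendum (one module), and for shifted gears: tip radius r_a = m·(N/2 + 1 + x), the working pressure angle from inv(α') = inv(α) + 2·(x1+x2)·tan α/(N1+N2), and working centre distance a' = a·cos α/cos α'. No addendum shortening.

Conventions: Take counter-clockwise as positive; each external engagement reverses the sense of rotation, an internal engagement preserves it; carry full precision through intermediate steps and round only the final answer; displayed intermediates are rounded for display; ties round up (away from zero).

1.8944

recognized (one external pair, fixed centres): single-mesh tooth geometry, m = 2.917, N1 = 59, N2 = 66
base radii: r_b1 = 82.009852, r_b2 = 91.739834
tip radii: r_a1 = 88.075898, r_a2 = 100.513986
inv(α') = inv(17.630°) + 2·(-0.306+0.458)·tan α/(59+66) = 0.01086640  ⇒  α' = 18.05732°
a' = a·cos α / cos α' = 182.3125·cos 17.630°/cos 18.05732° = 182.750722
action lengths: √(r_a1²−r_b1²) = 32.120835, √(r_a2²−r_b2²) = 41.071452
base pitch p_b = π·m·cos α = 8.733612
CR = (32.120835 + 41.071452 − 182.750722·sin 18.05732°)/8.733612 = 1.894448
contact ratio ≈ 1.8944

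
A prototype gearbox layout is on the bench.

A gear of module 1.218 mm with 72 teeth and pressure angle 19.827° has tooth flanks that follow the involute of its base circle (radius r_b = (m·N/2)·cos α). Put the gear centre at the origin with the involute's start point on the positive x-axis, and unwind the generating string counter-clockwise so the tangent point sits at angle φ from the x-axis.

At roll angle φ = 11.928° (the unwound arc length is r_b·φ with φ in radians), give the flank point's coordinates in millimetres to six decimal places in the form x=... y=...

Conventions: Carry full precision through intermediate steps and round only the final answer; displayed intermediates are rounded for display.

x=42.132937 y=0.123521

recognized (one wheel, involute flank): single-mesh tooth geometry, m = 1.218, N = 72
pitch radius r_p = m·N/2 = 1.218·72/2 = 43.848000
base radius r_b = r_p·cos α = 43.848000·cos 19.827° = 41.248736
roll angle φ = 11.928° = 0.20818287 rad
x = r_b·(cos φ + φ·sin φ) = 42.132937
y = r_b·(sin φ − φ·cos φ) = 0.123521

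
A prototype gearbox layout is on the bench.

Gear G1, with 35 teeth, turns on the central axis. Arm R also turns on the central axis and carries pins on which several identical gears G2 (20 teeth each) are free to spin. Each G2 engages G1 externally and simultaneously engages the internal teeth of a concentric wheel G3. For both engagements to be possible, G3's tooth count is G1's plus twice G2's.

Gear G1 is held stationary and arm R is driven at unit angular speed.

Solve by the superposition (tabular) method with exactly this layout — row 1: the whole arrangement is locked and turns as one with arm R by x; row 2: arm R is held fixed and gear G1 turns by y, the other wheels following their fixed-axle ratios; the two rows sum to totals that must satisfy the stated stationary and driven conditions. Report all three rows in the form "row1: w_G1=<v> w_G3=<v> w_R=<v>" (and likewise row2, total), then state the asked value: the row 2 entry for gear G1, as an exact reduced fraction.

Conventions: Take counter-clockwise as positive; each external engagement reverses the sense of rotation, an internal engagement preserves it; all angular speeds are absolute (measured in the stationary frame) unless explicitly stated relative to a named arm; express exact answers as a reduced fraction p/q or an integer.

class = planetary set [G3 = 35+2·20 = 75; Willis about the carrier]
row 1 — lock + rotate with arm: ω_sun = ω_ring = ω_arm = x
superposition row 2 [arm held]: sun y, ring −(35/75)·y, arm 0
boundary: total ω_sun = x + y = 0 and total ω_arm = x = 1  ⇒  y = -1, x = 1
row 2 ring = −(35/75)·(-1) = 7/15
totals (row 1 + row 2): sun 1 + (-1) = 0, ring 1 + 7/15 = 22/15, arm 1 + 0 = 1
asked cell (row2, sun) = -1

row1: w_G1=1 w_G3=1 w_R=1
row2: w_G1=-1 w_G3=7/15 w_R=0
total: w_G1=0 w_G3=22/15 w_R=1
asked value: -1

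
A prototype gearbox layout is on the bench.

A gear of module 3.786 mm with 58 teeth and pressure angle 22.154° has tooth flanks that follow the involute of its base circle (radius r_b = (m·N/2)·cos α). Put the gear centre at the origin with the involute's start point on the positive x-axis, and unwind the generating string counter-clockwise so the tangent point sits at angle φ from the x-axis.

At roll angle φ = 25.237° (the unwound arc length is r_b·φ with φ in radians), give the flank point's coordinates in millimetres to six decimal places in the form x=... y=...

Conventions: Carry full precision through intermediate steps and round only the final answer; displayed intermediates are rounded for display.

x=111.079397 y=2.840833

topology: single-mesh involute geometry — m = 3.786, N = 58
pitch radius r_p = m·N/2 = 3.786·58/2 = 109.794000
base radius r_b = r_p·cos α = 109.794000·cos 22.154° = 101.688308
roll angle φ = 25.237° = 0.44046874 rad
x = r_b·(cos φ + φ·sin φ) = 111.079397
y = r_b·(sin φ − φ·cos φ) = 2.840833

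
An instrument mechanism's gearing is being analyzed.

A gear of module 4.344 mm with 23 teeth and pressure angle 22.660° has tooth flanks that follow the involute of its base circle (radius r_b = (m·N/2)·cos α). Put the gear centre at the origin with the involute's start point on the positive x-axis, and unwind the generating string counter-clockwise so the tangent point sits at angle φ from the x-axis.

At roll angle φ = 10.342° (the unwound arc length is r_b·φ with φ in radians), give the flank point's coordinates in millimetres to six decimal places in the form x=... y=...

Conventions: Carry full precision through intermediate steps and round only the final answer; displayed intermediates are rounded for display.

recognized (one wheel, involute flank): single-mesh tooth geometry, m = 4.344, N = 23
pitch radius r_p = m·N/2 = 4.344·23/2 = 49.956000
base radius r_b = r_p·cos α = 49.956000·cos 22.660° = 46.099760
roll angle φ = 10.342° = 0.18050195 rad
x = r_b·(cos φ + φ·sin φ) = 46.844642
y = r_b·(sin φ − φ·cos φ) = 0.090076

x=46.844642 y=0.090076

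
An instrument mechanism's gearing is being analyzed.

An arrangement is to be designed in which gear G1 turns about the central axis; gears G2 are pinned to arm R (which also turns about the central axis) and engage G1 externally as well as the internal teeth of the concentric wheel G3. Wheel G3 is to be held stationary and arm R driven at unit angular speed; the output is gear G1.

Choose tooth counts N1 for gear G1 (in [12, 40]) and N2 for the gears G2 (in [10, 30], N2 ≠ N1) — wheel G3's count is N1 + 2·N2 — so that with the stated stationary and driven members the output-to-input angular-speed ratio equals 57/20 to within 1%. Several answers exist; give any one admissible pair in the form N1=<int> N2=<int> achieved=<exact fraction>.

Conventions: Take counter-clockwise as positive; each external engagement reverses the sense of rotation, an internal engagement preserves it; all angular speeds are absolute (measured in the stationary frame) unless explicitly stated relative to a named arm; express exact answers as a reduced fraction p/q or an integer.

topology: planetary set — design target 57/20, arm = carrier (Willis)
Willis with ω_ring = 0: ω_sun/ω_arm = (N1+N3)/N1; set equal to 57/20  ⇒  N3/N1 = 57/20 − 1 = 37/20
N3 = N1 + 2·N2  ⇒  N2/N1 = (N3/N1 − 1)/2 = (37/20 − 1)/2 = 17/40
smallest multiple with N1 ≥ 12 and N2 ≥ 10: k = 1  ⇒  N1 = 1·40 = 40, N2 = 1·17 = 17 (N1 ≤ 40, N2 ≤ 30, N2 ≠ N1 ✓), N3 = 40 + 2·17 = 74
check: (N1+N3)/N1 with N1 = 40, N3 = 74 gives 57/20; |achieved − target| = 0 ≤ 57/2000 ✓

N1=40 N2=17 achieved=57/20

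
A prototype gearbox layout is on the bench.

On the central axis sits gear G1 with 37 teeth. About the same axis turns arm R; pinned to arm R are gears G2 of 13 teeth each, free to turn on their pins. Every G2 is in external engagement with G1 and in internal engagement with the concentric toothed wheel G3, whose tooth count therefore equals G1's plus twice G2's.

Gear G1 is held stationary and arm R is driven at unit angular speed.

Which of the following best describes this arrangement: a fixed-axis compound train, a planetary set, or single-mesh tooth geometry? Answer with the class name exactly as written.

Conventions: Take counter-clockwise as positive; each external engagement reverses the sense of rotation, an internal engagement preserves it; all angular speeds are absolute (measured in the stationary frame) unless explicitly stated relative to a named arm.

planetary set (37T centre, 13T on arm, 63T internal) — Willis relation
classification: planetary set

planetary set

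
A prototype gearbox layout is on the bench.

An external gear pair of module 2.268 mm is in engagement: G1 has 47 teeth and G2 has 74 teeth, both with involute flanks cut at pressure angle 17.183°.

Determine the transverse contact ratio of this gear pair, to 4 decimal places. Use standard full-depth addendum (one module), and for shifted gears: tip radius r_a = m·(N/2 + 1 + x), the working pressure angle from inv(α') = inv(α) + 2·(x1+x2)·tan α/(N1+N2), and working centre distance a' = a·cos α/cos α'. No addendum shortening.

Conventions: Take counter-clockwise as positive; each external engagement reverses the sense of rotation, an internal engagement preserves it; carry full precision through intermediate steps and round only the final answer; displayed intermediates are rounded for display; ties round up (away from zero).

1.9593

recognized (one external pair, fixed centres): single-mesh tooth geometry, m = 2.268, N1 = 47, N2 = 74
base radii: r_b1 = 50.919100, r_b2 = 80.170498
tip radii: r_a1 = 55.566000, r_a2 = 86.184000
no profile shift: α' = α, a' = a
action lengths: √(r_a1²−r_b1²) = 22.244676, √(r_a2²−r_b2²) = 31.628675
base pitch p_b = π·m·cos α = 6.807109
CR = (22.244676 + 31.628675 − 137.214000·sin 17.18300°)/6.807109 = 1.959269
contact ratio ≈ 1.9593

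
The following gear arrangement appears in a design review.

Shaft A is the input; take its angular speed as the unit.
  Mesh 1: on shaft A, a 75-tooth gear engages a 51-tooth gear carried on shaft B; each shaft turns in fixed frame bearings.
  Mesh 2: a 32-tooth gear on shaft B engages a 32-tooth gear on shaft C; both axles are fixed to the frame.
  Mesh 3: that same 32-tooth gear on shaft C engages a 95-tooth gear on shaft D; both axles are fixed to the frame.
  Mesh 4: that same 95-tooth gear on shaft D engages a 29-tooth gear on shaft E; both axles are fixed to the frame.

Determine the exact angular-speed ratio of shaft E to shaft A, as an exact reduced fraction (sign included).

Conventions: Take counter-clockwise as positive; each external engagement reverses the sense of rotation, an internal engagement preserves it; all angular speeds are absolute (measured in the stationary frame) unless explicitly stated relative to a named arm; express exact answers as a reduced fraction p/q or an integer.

800/493

class = fixed-axis compound train [4 meshes; 4 ratios multiply, 4 sense flips]
mesh 1 [75T→51T]: running ratio 25/17, sense −
mesh 2 [32T→32T]: running ratio 25/17, sense +
mesh 3 [32T→95T]: running ratio 160/323, sense −
mesh 4 [95T→29T]: running ratio 800/493, sense +
ω_out/ω_in = 800/493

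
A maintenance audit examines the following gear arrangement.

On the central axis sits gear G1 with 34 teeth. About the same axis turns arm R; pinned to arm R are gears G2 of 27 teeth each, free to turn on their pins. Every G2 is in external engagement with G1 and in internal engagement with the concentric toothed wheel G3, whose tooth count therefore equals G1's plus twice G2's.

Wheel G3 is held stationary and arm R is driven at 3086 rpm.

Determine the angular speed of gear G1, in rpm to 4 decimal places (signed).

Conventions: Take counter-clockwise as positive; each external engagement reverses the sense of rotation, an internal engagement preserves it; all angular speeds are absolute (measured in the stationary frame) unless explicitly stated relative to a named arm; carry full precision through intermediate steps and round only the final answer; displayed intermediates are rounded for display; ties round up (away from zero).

planetary set (34T centre, 27T on arm, 88T internal) — Willis relation
normalise by the input: solve with ω_arm = 1, then scale by 3086 rpm
ring teeth: 34 + 2·27 = 88
34(ω_sun−ω_arm) = −88(ω_ring−ω_arm),  ω_ring = 0, ω_arm = 1
ω_sun = 1 − (88/34)(0−1) = 61/17
scale: ω_sun = 61/17 × 3086 rpm = +11073.2941 rpm

+11073.2941 rpm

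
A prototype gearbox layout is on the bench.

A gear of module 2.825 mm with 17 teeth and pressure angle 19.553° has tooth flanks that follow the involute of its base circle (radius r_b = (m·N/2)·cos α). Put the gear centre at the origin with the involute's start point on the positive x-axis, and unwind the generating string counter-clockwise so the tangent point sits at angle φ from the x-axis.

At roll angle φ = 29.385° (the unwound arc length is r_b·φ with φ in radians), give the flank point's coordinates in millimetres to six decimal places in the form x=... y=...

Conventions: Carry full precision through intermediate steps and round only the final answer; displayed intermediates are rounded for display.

recognized (one wheel, involute flank): single-mesh tooth geometry, m = 2.825, N = 17
pitch radius r_p = m·N/2 = 2.825·17/2 = 24.012500
base radius r_b = r_p·cos α = 24.012500·cos 19.553° = 22.627755
roll angle φ = 29.385° = 0.51286500 rad
x = r_b·(cos φ + φ·sin φ) = 25.410802
y = r_b·(sin φ − φ·cos φ) = 0.990975

x=25.410802 y=0.990975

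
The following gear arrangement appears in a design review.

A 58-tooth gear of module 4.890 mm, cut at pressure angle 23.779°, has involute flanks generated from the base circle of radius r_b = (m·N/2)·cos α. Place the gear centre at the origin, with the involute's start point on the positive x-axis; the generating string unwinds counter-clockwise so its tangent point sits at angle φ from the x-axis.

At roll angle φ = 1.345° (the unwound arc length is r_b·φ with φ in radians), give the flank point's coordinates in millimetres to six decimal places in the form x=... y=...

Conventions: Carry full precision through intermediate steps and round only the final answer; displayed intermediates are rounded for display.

topology: single-mesh involute geometry — m = 4.890, N = 58
pitch radius r_p = m·N/2 = 4.890·58/2 = 141.810000
base radius r_b = r_p·cos α = 141.810000·cos 23.779° = 129.771396
roll angle φ = 1.345° = 0.02347468 rad
x = r_b·(cos φ + φ·sin φ) = 129.807148
y = r_b·(sin φ − φ·cos φ) = 0.000560

x=129.807148 y=0.000560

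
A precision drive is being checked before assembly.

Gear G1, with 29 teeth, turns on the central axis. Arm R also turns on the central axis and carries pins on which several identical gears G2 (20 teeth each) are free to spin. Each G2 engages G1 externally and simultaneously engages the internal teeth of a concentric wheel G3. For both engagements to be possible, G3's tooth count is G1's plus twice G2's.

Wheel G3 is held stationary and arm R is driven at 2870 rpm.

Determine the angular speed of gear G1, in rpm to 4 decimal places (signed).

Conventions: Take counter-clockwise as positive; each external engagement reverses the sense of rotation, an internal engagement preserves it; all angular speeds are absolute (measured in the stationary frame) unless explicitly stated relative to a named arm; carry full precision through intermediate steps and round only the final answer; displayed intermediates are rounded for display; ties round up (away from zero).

recognized (axles ride arm R): planetary set, 29/20/69 teeth
normalise by the input: solve with ω_arm = 1, then scale by 2870 rpm
ring teeth: 29 + 2·20 = 69
29(ω_sun−ω_arm) = −69(ω_ring−ω_arm),  ω_ring = 0, ω_arm = 1
ω_sun = 1 − (69/29)(0−1) = 98/29
scale: ω_sun = 98/29 × 2870 rpm = +9698.6207 rpm

+9698.6207 rpm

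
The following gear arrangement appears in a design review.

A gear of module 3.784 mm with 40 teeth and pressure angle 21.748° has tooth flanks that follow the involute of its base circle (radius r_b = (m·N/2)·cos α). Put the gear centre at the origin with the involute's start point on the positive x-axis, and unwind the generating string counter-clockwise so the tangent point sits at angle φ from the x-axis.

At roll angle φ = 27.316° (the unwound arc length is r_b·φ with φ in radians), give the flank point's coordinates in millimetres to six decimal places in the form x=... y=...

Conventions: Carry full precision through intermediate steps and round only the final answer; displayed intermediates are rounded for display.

class = single-mesh tooth geometry [base-circle involute, m = 3.784, 40T]
pitch radius r_p = m·N/2 = 3.784·40/2 = 75.680000
base radius r_b = r_p·cos α = 75.680000·cos 21.748° = 70.293286
roll angle φ = 27.316° = 0.47675414 rad
x = r_b·(cos φ + φ·sin φ) = 77.833681
y = r_b·(sin φ − φ·cos φ) = 2.481832

x=77.833681 y=2.481832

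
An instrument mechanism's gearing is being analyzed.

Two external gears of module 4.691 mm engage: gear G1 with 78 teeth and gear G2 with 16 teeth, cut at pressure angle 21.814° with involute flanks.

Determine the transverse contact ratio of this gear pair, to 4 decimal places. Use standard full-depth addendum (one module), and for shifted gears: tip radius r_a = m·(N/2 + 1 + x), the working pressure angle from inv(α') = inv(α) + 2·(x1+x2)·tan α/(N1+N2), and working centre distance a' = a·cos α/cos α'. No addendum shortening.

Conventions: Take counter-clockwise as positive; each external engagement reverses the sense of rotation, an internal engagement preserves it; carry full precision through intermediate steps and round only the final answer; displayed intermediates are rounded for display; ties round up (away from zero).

class = single-mesh tooth geometry [involute pair 78T × 16T, m = 4.691]
base radii: r_b1 = 169.848947, r_b2 = 34.840810
tip radii: r_a1 = 187.640000, r_a2 = 42.219000
no profile shift: α' = α, a' = a
action lengths: √(r_a1²−r_b1²) = 79.750265, √(r_a2²−r_b2²) = 23.844537
base pitch p_b = π·m·cos α = 13.681954
CR = (79.750265 + 23.844537 − 220.477000·sin 21.81400°)/13.681954 = 1.583598
contact ratio ≈ 1.5836

1.5836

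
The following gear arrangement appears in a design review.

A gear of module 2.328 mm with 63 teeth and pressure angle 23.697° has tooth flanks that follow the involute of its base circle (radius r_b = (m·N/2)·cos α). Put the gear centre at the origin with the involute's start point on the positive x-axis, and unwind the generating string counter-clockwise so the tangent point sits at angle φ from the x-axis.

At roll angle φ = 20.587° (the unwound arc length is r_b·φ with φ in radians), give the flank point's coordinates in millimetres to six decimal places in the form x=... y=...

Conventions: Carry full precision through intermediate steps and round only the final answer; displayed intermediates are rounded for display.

x=71.344617 y=1.024971

topology: single-mesh involute geometry — m = 2.328, N = 63
pitch radius r_p = m·N/2 = 2.328·63/2 = 73.332000
base radius r_b = r_p·cos α = 73.332000·cos 23.697° = 67.148913
roll angle φ = 20.587° = 0.35931093 rad
x = r_b·(cos φ + φ·sin φ) = 71.344617
y = r_b·(sin φ − φ·cos φ) = 1.024971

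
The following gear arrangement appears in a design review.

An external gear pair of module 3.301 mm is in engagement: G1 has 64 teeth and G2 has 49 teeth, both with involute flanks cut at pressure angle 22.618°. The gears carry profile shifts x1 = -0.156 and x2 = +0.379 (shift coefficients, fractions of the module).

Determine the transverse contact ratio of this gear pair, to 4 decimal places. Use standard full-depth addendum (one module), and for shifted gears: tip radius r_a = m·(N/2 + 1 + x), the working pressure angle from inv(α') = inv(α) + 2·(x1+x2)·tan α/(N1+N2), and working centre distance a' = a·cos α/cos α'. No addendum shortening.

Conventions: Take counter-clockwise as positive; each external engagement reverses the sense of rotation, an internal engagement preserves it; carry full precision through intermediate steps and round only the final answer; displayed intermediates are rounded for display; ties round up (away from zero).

topology: single-mesh involute geometry — m = 3.301, 64T/49T pair
base radii: r_b1 = 97.507784, r_b2 = 74.654397
tip radii: r_a1 = 108.418044, r_a2 = 85.426579
inv(α') = inv(22.618°) + 2·(-0.156+0.379)·tan α/(64+49) = 0.02351429  ⇒  α' = 23.14688°
a' = a·cos α / cos α' = 186.5065·cos 22.618°/cos 23.14688° = 187.234529
action lengths: √(r_a1²−r_b1²) = 47.399413, √(r_a2²−r_b2²) = 41.526153
base pitch p_b = π·m·cos α = 9.572804
CR = (47.399413 + 41.526153 − 187.234529·sin 23.14688°)/9.572804 = 1.600954
contact ratio ≈ 1.6010

1.6010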